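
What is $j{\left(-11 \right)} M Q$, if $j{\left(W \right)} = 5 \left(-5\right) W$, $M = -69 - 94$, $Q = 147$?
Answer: $-6589275$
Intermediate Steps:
$M = -163$
$j{\left(W \right)} = - 25 W$
$j{\left(-11 \right)} M Q = \left(-25\right) \left(-11\right) \left(-163\right) 147 = 275 \left(-163\right) 147 = \left(-44825\right) 147 = -6589275$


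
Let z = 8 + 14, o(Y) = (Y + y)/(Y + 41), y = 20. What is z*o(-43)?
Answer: 253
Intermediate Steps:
o(Y) = (20 + Y)/(41 + Y) (o(Y) = (Y + 20)/(Y + 41) = (20 + Y)/(41 + Y))
z = 22
z*o(-43) = 22*((20 - 43)/(41 - 43)) = 22*(-23/(-2)) = 22*(-½*(-23)) = 22*(23/2) = 253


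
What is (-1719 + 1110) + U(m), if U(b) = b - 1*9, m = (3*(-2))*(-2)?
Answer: -606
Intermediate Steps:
m = 12 (m = -6*(-2) = 12)
U(b) = -9 + b (U(b) = b - 9 = -9 + b)
(-1719 + 1110) + U(m) = (-1719 + 1110) + (-9 + 12) = -609 + 3 = -606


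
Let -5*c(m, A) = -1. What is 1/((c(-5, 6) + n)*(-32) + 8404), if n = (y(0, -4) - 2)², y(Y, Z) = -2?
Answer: 5/39428 ≈ 0.00012681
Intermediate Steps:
c(m, A) = ⅕ (c(m, A) = -⅕*(-1) = ⅕)
n = 16 (n = (-2 - 2)² = (-4)² = 16)
1/((c(-5, 6) + n)*(-32) + 8404) = 1/((⅕ + 16)*(-32) + 8404) = 1/((81/5)*(-32) + 8404) = 1/(-2592/5 + 8404) = 1/(39428/5) = 5/39428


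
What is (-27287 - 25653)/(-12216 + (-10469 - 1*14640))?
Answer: 10588/7465 ≈ 1.4184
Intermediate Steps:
(-27287 - 25653)/(-12216 + (-10469 - 1*14640)) = -52940/(-12216 + (-10469 - 14640)) = -52940/(-12216 - 25109) = -52940/(-37325) = -52940*(-1/37325) = 10588/7465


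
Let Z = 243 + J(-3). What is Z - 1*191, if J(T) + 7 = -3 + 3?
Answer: 45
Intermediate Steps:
J(T) = -7 (J(T) = -7 + (-3 + 3) = -7 + 0 = -7)
Z = 236 (Z = 243 - 7 = 236)
Z - 1*191 = 236 - 1*191 = 236 - 191 = 45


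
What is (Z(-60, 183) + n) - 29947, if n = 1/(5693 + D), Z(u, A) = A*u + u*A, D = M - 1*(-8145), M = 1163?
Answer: -778656906/15001 ≈ -51907.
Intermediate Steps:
D = 9308 (D = 1163 - 1*(-8145) = 1163 + 8145 = 9308)
Z(u, A) = 2*A*u (Z(u, A) = A*u + A*u = 2*A*u)
n = 1/15001 (n = 1/(5693 + 9308) = 1/15001 ≈ 6.6662e-5)
(Z(-60, 183) + n) - 29947 = (2*183*(-60) + 1/15001) - 29947 = (-21960 + 1/15001) - 29947 = -329421959/15001 - 29947 = -778656906/15001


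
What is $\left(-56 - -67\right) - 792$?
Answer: $-781$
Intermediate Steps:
$\left(-56 - -67\right) - 792 = \left(-56 + 67\right) - 792 = 11 - 792 = -781$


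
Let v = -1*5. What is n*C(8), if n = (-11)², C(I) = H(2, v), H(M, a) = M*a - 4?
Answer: -1694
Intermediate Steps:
v = -5
H(M, a) = -4 + M*a
C(I) = -14 (C(I) = -4 + 2*(-5) = -4 - 10 = -14)
n = 121
n*C(8) = 121*(-14) = -1694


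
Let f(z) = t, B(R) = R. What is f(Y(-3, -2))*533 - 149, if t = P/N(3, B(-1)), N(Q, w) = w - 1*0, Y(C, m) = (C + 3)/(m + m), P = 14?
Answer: -7611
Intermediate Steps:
Y(C, m) = (3 + C)/(2*m) (Y(C, m) = (3 + C)/((2*m)) = (3 + C)*(1/(2*m)) = (3 + C)/(2*m))
N(Q, w) = w (N(Q, w) = w + 0 = w)
t = -14 (t = 14/(-1) = 14*(-1) = -14)
f(z) = -14
f(Y(-3, -2))*533 - 149 = -14*533 - 149 = -7462 - 149 = -7611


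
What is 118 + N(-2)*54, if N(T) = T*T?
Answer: 334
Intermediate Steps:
N(T) = T²
118 + N(-2)*54 = 118 + (-2)²*54 = 118 + 4*54 = 118 + 216 = 334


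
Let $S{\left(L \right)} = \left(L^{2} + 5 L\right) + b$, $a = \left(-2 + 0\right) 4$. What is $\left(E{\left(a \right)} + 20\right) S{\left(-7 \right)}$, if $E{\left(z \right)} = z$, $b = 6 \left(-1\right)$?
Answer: $96$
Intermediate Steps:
$b = -6$
$a = -8$ ($a = \left(-2\right) 4 = -8$)
$S{\left(L \right)} = -6 + L^{2} + 5 L$ ($S{\left(L \right)} = \left(L^{2} + 5 L\right) - 6 = -6 + L^{2} + 5 L$)
$\left(E{\left(a \right)} + 20\right) S{\left(-7 \right)} = \left(-8 + 20\right) \left(-6 + \left(-7\right)^{2} + 5 \left(-7\right)\right) = 12 \left(-6 + 49 - 35\right) = 12 \cdot 8 = 96$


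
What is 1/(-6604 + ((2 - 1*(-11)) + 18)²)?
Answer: -1/5643 ≈ -0.00017721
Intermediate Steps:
1/(-6604 + ((2 - 1*(-11)) + 18)²) = 1/(-6604 + ((2 + 11) + 18)²) = 1/(-6604 + (13 + 18)²) = 1/(-6604 + 31²) = 1/(-6604 + 961) = 1/(-5643) = -1/5643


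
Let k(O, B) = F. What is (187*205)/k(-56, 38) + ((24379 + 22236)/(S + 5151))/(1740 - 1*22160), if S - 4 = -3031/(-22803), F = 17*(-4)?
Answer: -270647789520449/480084393664 ≈ -563.75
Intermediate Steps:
F = -68
k(O, B) = -68
S = 94243/22803 (S = 4 - 3031/(-22803) = 4 - 3031*(-1/22803) = 4 + 3031/22803 = 94243/22803 ≈ 4.1329)
(187*205)/k(-56, 38) + ((24379 + 22236)/(S + 5151))/(1740 - 1*22160) = (187*205)/(-68) + ((24379 + 22236)/(94243/22803 + 5151))/(1740 - 1*22160) = 38335*(-1/68) + (46615/(117552496/22803))/(1740 - 22160) = -2255/4 + (46615*(22803/117552496))/(-20420) = -2255/4 + (1062961845/117552496)*(-1/20420) = -2255/4 - 212592369/480084393664 = -270647789520449/480084393664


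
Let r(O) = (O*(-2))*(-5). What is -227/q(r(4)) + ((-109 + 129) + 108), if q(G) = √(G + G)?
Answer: 128 - 227*√5/20 ≈ 102.62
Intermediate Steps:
r(O) = 10*O (r(O) = -2*O*(-5) = 10*O)
q(G) = √2*√G (q(G) = √(2*G) = √2*√G)
-227/q(r(4)) + ((-109 + 129) + 108) = -227*√5/20 + ((-109 + 129) + 108) = -227*√5/20 + (20 + 108) = -227*√5/20 + 128 = 128 - 227*√5/20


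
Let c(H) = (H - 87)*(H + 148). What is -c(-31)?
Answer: 13806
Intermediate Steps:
c(H) = (-87 + H)*(148 + H)
-c(-31) = -(-12876 + (-31)² + 61*(-31)) = -(-12876 + 961 - 1891) = -1*(-13806) = 13806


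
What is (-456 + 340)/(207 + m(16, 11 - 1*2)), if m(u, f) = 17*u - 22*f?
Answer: -116/281 ≈ -0.41281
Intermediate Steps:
m(u, f) = -22*f + 17*u
(-456 + 340)/(207 + m(16, 11 - 1*2)) = (-456 + 340)/(207 + (-22*(11 - 1*2) + 17*16)) = -116/(207 + (-22*(11 - 2) + 272)) = -116/(207 + (-22*9 + 272)) = -116/(207 + (-198 + 272)) = -116/(207 + 74) = -116/281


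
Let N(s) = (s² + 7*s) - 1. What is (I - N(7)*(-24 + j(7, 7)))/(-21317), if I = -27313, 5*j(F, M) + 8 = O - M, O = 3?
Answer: 123761/106585 ≈ 1.1611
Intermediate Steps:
j(F, M) = -1 - M/5 (j(F, M) = -8/5 + (3 - M)/5 = -8/5 + (⅗ - M/5) = -1 - M/5)
N(s) = -1 + s² + 7*s
(I - N(7)*(-24 + j(7, 7)))/(-21317) = (-27313 - (-1 + 7² + 7*7)*(-24 + (-1 - ⅕*7)))/(-21317) = (-27313 - (-1 + 49 + 49)*(-24 + (-1 - 7/5)))*(-1/21317) = (-27313 - 97*(-24 - 12/5))*(-1/21317) = (-27313 - 97*(-132)/5)*(-1/21317) = (-27313 - 1*(-12804/5))*(-1/21317) = (-27313 + 12804/5)*(-1/21317) = -123761/5*(-1/21317) = 123761/106585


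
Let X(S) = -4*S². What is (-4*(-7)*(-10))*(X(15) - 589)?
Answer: 416920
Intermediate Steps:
(-4*(-7)*(-10))*(X(15) - 589) = (-4*(-7)*(-10))*(-4*15² - 589) = (28*(-10))*(-4*225 - 589) = -280*(-900 - 589) = -280*(-1489) = 416920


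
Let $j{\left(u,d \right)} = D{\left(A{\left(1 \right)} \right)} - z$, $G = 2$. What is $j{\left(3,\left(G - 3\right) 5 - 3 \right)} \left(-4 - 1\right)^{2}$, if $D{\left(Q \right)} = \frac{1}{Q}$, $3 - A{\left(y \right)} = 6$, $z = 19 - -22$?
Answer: $- \frac{3100}{3} \approx -1033.3$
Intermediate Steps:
$z = 41$ ($z = 19 + 22 = 41$)
$A{\left(y \right)} = -3$ ($A{\left(y \right)} = 3 - 6 = -3$)
$j{\left(u,d \right)} = - \frac{124}{3}$ ($j{\left(u,d \right)} = \frac{1}{-3} - 41 = - \frac{1}{3} - 41 = - \frac{124}{3}$)
$j{\left(3,\left(G - 3\right) 5 - 3 \right)} \left(-4 - 1\right)^{2} = - \frac{124 \left(-4 - 1\right)^{2}}{3} = - \frac{124 \left(-5\right)^{2}}{3} = \left(- \frac{124}{3}\right) 25 = - \frac{3100}{3}$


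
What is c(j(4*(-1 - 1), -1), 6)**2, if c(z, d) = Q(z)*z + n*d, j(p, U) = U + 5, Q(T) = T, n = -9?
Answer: 1444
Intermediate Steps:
j(p, U) = 5 + U
c(z, d) = z**2 - 9*d (c(z, d) = z*z - 9*d = z**2 - 9*d)
c(j(4*(-1 - 1), -1), 6)**2 = ((5 - 1)**2 - 9*6)**2 = (4**2 - 54)**2 = (16 - 54)**2 = (-38)**2 = 1444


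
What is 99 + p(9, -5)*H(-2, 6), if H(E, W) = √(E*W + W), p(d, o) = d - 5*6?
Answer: 99 - 21*I*√6 ≈ 99.0 - 51.439*I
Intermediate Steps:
p(d, o) = -30 + d (p(d, o) = d - 30 = -30 + d)
H(E, W) = √(W + E*W)
99 + p(9, -5)*H(-2, 6) = 99 + (-30 + 9)*√(6*(1 - 2)) = 99 - 21*I*√6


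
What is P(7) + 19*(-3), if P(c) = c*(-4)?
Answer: -85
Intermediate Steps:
P(c) = -4*c
P(7) + 19*(-3) = -4*7 + 19*(-3) = -28 - 57 = -85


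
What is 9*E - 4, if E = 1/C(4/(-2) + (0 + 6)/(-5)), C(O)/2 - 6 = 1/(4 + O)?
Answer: -98/29 ≈ -3.3793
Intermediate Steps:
C(O) = 12 + 2/(4 + O)
E = 2/29 (E = 1/(2*(25 + 6*(4/(-2) + (0 + 6)/(-5)))/(4 + (4/(-2) + (0 + 6)/(-5)))) = 1/(2*(25 + 6*(4*(-1/2) + 6*(-1/5)))/(4 + (4*(-1/2) + 6*(-1/5)))) = 1/(2*(25 + 6*(-2 - 6/5))/(4 + (-2 - 6/5))) = 1/(2*(25 + 6*(-16/5))/(4 - 16/5)) = 1/(2*(25 - 96/5)/(4/5)) = 1/(2*(5/4)*(29/5)) = 1/(29/2) = 2/29 ≈ 0.068966)
9*E - 4 = 9*(2/29) - 4 = 18/29 - 4 = -98/29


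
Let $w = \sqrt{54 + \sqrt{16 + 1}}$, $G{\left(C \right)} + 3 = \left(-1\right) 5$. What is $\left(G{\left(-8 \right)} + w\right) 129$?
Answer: $-1032 + 129 \sqrt{54 + \sqrt{17}} \approx -48.523$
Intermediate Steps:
$G{\left(C \right)} = -8$ ($G{\left(C \right)} = -3 - 5 = -8$)
$w = \sqrt{54 + \sqrt{17}} \approx 7.6238$
$\left(G{\left(-8 \right)} + w\right) 129 = \left(-8 + \sqrt{54 + \sqrt{17}}\right) 129 = -1032 + 129 \sqrt{54 + \sqrt{17}}$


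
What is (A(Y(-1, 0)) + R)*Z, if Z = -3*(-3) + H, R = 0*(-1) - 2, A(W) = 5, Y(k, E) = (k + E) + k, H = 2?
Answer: 33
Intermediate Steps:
Y(k, E) = E + 2*k (Y(k, E) = (E + k) + k = E + 2*k)
R = -2 (R = 0 - 2 = -2)
Z = 11 (Z = -3*(-3) + 2 = 9 + 2 = 11)
(A(Y(-1, 0)) + R)*Z = (5 - 2)*11 = 3*11 = 33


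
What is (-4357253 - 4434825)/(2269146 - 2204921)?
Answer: -8792078/64225 ≈ -136.90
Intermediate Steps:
(-4357253 - 4434825)/(2269146 - 2204921) = -8792078/64225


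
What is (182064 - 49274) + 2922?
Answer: 135712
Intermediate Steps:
(182064 - 49274) + 2922 = 132790 + 2922 = 135712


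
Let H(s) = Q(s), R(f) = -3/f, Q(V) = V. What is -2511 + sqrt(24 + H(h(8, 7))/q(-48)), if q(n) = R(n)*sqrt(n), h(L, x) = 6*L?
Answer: -2511 + 2*sqrt(6 - 16*I*sqrt(3)) ≈ -2502.7 - 6.6865*I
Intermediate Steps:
q(n) = -3/sqrt(n) (q(n) = (-3/n)*sqrt(n) = -3/sqrt(n))
H(s) = s
-2511 + sqrt(24 + H(h(8, 7))/q(-48)) = -2511 + sqrt(24 + (6*8)/((-(-1)*I*sqrt(3)/4))) = -2511 + sqrt(24 + 48/((-(-1)*I*sqrt(3)/4))) = -2511 + sqrt(24 + 48/((I*sqrt(3)/4))) = -2511 + sqrt(24 + 48*(-4*I*sqrt(3)/3)) = -2511 + sqrt(24 - 64*I*sqrt(3))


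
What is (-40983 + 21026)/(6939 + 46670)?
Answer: -19957/53609 ≈ -0.37227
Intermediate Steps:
(-40983 + 21026)/(6939 + 46670) = -19957/53609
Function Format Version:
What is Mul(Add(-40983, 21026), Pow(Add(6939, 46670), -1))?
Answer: Rational(-19957, 53609) ≈ -0.37227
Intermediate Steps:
Mul(Add(-40983, 21026), Pow(Add(6939, 46670), -1)) = Mul(-19957, Pow(53609, -1)) = Mul(-19957, Rational(1, 53609)) = Rational(-19957, 53609)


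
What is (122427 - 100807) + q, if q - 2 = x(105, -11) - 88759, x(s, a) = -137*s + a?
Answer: -81533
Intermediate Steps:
x(s, a) = a - 137*s
q = -103153 (q = 2 + ((-11 - 137*105) - 88759) = 2 + ((-11 - 14385) - 88759) = 2 + (-14396 - 88759) = 2 - 103155 = -103153)
(122427 - 100807) + q = (122427 - 100807) - 103153 = 21620 - 103153 = -81533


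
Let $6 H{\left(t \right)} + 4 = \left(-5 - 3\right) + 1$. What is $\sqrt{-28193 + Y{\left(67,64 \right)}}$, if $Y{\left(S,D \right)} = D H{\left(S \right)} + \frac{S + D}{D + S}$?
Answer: $\frac{8 i \sqrt{3981}}{3} \approx 168.25 i$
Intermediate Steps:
$H{\left(t \right)} = - \frac{11}{6}$ ($H{\left(t \right)} = - \frac{2}{3} + \frac{\left(-5 - 3\right) + 1}{6} = - \frac{2}{3} + \frac{-8 + 1}{6} = - \frac{2}{3} + \frac{1}{6} \left(-7\right) = - \frac{2}{3} - \frac{7}{6} = - \frac{11}{6}$)
$Y{\left(S,D \right)} = 1 - \frac{11 D}{6}$ ($Y{\left(S,D \right)} = D \left(- \frac{11}{6}\right) + \frac{S + D}{D + S} = - \frac{11 D}{6} + \frac{D + S}{D + S} = - \frac{11 D}{6} + 1 = 1 - \frac{11 D}{6}$)
$\sqrt{-28193 + Y{\left(67,64 \right)}} = \sqrt{-28193 + \left(1 - \frac{352}{3}\right)} = \sqrt{-28193 - \frac{349}{3}} = \sqrt{- \frac{84928}{3}} = \frac{8 i \sqrt{3981}}{3}$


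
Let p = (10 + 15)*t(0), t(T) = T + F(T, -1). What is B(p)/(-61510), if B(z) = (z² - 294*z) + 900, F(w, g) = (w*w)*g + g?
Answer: -1775/12302 ≈ -0.14429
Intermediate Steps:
F(w, g) = g + g*w² (F(w, g) = w²*g + g = g*w² + g = g + g*w²)
t(T) = -1 + T - T² (t(T) = T - (1 + T²) = T + (-1 - T²) = -1 + T - T²)
p = -25 (p = (10 + 15)*(-1 + 0 - 1*0²) = 25*(-1 + 0 - 1*0) = 25*(-1 + 0 + 0) = 25*(-1) = -25)
B(z) = 900 + z² - 294*z
B(p)/(-61510) = (900 + (-25)² - 294*(-25))/(-61510) = (900 + 625 + 7350)*(-1/61510) = 8875*(-1/61510) = -1775/12302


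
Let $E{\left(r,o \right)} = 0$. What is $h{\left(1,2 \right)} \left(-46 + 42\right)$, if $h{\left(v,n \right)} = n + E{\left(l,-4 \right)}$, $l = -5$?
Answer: $-8$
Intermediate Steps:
$h{\left(v,n \right)} = n$ ($h{\left(v,n \right)} = n + 0 = n$)
$h{\left(1,2 \right)} \left(-46 + 42\right) = 2 \left(-46 + 42\right) = 2 \left(-4\right) = -8$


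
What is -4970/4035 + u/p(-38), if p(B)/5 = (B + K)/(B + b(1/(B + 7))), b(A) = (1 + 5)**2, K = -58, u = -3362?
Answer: -163983/10760 ≈ -15.240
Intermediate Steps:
b(A) = 36 (b(A) = 6**2 = 36)
p(B) = 5*(-58 + B)/(36 + B) (p(B) = 5*((B - 58)/(B + 36)) = 5*((-58 + B)/(36 + B)) = 5*(-58 + B)/(36 + B))
-4970/4035 + u/p(-38) = -4970/4035 - 3362*(36 - 38)/(5*(-58 - 38)) = -4970*1/4035 - 3362/(5*(-96)/(-2)) = -994/807 - 3362/(5*(-1/2)*(-96)) = -994/807 - 3362/240 = -994/807 - 3362*1/240 = -994/807 - 1681/120 = -163983/10760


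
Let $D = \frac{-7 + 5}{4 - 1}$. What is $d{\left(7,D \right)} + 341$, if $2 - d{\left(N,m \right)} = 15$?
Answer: $328$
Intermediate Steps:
$D = - \frac{2}{3} \approx -0.66667$
$d{\left(N,m \right)} = -13$ ($d{\left(N,m \right)} = 2 - 15 = -13$)
$d{\left(7,D \right)} + 341 = -13 + 341 = 328$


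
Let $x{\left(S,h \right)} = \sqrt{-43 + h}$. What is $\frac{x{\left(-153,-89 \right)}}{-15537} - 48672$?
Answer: $-48672 - \frac{2 i \sqrt{33}}{15537} \approx -48672.0 - 0.00073947 i$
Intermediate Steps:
$\frac{x{\left(-153,-89 \right)}}{-15537} - 48672 = \frac{\sqrt{-43 - 89}}{-15537} - 48672 = \sqrt{-132} \left(- \frac{1}{15537}\right) - 48672 = 2 i \sqrt{33} \left(- \frac{1}{15537}\right) - 48672 = - \frac{2 i \sqrt{33}}{15537} - 48672 = -48672 - \frac{2 i \sqrt{33}}{15537}$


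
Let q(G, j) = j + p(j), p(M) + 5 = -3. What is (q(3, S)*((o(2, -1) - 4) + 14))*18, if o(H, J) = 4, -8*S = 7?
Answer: -4473/2 ≈ -2236.5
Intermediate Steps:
S = -7/8 (S = -1/8*7 = -7/8 ≈ -0.87500)
p(M) = -8 (p(M) = -5 - 3 = -8)
q(G, j) = -8 + j (q(G, j) = j - 8 = -8 + j)
(q(3, S)*((o(2, -1) - 4) + 14))*18 = ((-8 - 7/8)*((4 - 4) + 14))*18 = -71*(0 + 14)/8*18 = -71/8*14*18 = -497/4*18 = -4473/2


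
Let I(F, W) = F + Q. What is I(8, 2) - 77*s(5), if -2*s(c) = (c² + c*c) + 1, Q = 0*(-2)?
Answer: 3943/2 ≈ 1971.5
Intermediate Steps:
Q = 0
s(c) = -½ - c² (s(c) = -((c² + c*c) + 1)/2 = -((c² + c²) + 1)/2 = -(2*c² + 1)/2 = -(1 + 2*c²)/2 = -½ - c²)
I(F, W) = F (I(F, W) = F + 0 = F)
I(8, 2) - 77*s(5) = 8 - 77*(-½ - 1*5²) = 8 - 77*(-½ - 1*25) = 8 - 77*(-½ - 25) = 8 - 77*(-51/2) = 8 + 3927/2 = 3943/2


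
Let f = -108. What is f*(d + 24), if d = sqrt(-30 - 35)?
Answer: -2592 - 108*I*sqrt(65) ≈ -2592.0 - 870.72*I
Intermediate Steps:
d = I*sqrt(65) (d = sqrt(-65) = I*sqrt(65) ≈ 8.0623*I)
f*(d + 24) = -108*(I*sqrt(65) + 24) = -108*(24 + I*sqrt(65)) = -2592 - 108*I*sqrt(65)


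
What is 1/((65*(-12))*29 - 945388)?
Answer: -1/968008 ≈ -1.0330e-6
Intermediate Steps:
1/((65*(-12))*29 - 945388) = 1/(-780*29 - 945388) = 1/(-22620 - 945388) = 1/(-968008) = -1/968008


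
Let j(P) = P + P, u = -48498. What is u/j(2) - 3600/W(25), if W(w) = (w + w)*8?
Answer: -24267/2 ≈ -12134.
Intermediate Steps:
j(P) = 2*P
W(w) = 16*w (W(w) = (2*w)*8 = 16*w)
u/j(2) - 3600/W(25) = -48498/(2*2) - 3600/(16*25) = -48498/4 - 3600/400 = -48498*1/4 - 3600*1/400 = -24249/2 - 9 = -24267/2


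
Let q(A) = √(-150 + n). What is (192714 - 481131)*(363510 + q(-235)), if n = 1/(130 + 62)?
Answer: -104842463670 - 96139*I*√86397/8 ≈ -1.0484e+11 - 3.5323e+6*I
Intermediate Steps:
n = 1/192 ≈ 0.0052083
q(A) = I*√86397/24 (q(A) = √(-150 + 1/192) = √(-28799/192) = I*√86397/24)
(192714 - 481131)*(363510 + q(-235)) = (192714 - 481131)*(363510 + I*√86397/24) = -288417*(363510 + I*√86397/24) = -104842463670 - 96139*I*√86397/8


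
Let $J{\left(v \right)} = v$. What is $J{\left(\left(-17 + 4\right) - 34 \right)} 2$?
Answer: $-94$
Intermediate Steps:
$J{\left(\left(-17 + 4\right) - 34 \right)} 2 = \left(\left(-17 + 4\right) - 34\right) 2 = \left(-13 - 34\right) 2 = \left(-47\right) 2 = -94$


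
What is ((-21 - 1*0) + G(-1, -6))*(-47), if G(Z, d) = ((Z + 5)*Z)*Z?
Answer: 799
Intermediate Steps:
G(Z, d) = Z²*(5 + Z) (G(Z, d) = ((5 + Z)*Z)*Z = (Z*(5 + Z))*Z = Z²*(5 + Z))
((-21 - 1*0) + G(-1, -6))*(-47) = ((-21 - 1*0) + (-1)²*(5 - 1))*(-47) = ((-21 + 0) + 1*4)*(-47) = (-21 + 4)*(-47) = -17*(-47) = 799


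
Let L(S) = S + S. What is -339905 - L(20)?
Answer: -339945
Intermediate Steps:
L(S) = 2*S
-339905 - L(20) = -339905 - 2*20 = -339905 - 1*40 = -339905 - 40 = -339945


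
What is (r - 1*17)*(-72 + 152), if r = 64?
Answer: 3760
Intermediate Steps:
(r - 1*17)*(-72 + 152) = (64 - 1*17)*(-72 + 152) = (64 - 17)*80 = 47*80 = 3760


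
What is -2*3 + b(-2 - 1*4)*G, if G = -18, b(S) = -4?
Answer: 66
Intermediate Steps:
-2*3 + b(-2 - 1*4)*G = -2*3 - 4*(-18) = -6 + 72 = 66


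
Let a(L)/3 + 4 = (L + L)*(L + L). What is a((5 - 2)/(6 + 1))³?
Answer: -110592000/117649 ≈ -940.02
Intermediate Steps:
a(L) = -12 + 12*L² (a(L) = -12 + 3*((L + L)*(L + L)) = -12 + 3*((2*L)*(2*L)) = -12 + 3*(4*L²) = -12 + 12*L²)
a((5 - 2)/(6 + 1))³ = (-12 + 12*((5 - 2)/(6 + 1))²)³ = (-12 + 12*(3/7)²)³ = (-12 + 12*(9/49))³ = (-12 + 108/49)³ = (-480/49)³ = -110592000/117649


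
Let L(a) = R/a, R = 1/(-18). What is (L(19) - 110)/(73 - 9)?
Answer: -37621/21888 ≈ -1.7188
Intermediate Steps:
R = -1/18 ≈ -0.055556
L(a) = -1/(18*a)
(L(19) - 110)/(73 - 9) = (-1/18/19 - 110)/(73 - 9) = (-1/18*1/19 - 110)/64 = (-1/342 - 110)*(1/64) = -37621/342*1/64 = -37621/21888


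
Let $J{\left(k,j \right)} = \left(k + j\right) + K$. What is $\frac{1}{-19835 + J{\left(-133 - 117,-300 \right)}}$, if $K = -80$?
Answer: $- \frac{1}{20465} \approx -4.8864 \cdot 10^{-5}$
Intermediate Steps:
$J{\left(k,j \right)} = -80 + j + k$ ($J{\left(k,j \right)} = \left(k + j\right) - 80 = \left(j + k\right) - 80 = -80 + j + k$)
$\frac{1}{-19835 + J{\left(-133 - 117,-300 \right)}} = \frac{1}{-19835 - 630} = \frac{1}{-20465} = - \frac{1}{20465}$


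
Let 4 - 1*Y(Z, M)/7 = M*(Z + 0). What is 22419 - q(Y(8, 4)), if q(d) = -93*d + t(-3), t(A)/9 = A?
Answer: 4218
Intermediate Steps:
t(A) = 9*A
Y(Z, M) = 28 - 7*M*Z (Y(Z, M) = 28 - 7*M*(Z + 0) = 28 - 7*M*Z)
q(d) = -27 - 93*d (q(d) = -93*d + 9*(-3) = -93*d - 27 = -27 - 93*d)
22419 - q(Y(8, 4)) = 22419 - (-27 - 93*(28 - 7*4*8)) = 22419 - (-27 - 93*(28 - 224)) = 22419 - (-27 - 93*(-196)) = 22419 - (-27 + 18228) = 22419 - 1*18201 = 22419 - 18201 = 4218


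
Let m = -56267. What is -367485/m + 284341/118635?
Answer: 59595598022/6675235545 ≈ 8.9279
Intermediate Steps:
-367485/m + 284341/118635 = -367485/(-56267) + 284341/118635 = -367485*(-1/56267) + 284341*(1/118635) = 367485/56267 + 284341/118635 = 59595598022/6675235545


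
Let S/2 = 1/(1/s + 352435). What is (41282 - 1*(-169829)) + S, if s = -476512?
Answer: 35453877203907833/167939506719 ≈ 2.1111e+5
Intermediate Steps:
S = 953024/167939506719 (S = 2/(1/(-476512) + 352435) = 2/(-1/476512 + 352435) = 2/(167939506719/476512) = 2*(476512/167939506719) = 953024/167939506719 ≈ 5.6748e-6)
(41282 - 1*(-169829)) + S = (41282 - 1*(-169829)) + 953024/167939506719 = (41282 + 169829) + 953024/167939506719 = 211111 + 953024/167939506719 = 35453877203907833/167939506719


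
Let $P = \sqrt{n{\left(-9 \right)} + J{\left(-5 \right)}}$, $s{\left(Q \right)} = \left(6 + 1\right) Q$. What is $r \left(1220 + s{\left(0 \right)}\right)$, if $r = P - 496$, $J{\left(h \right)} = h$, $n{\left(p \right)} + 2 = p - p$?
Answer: $-605120 + 1220 i \sqrt{7} \approx -6.0512 \cdot 10^{5} + 3227.8 i$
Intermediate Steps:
$n{\left(p \right)} = -2$ ($n{\left(p \right)} = -2 + \left(p - p\right) = -2 + 0 = -2$)
$s{\left(Q \right)} = 7 Q$
$P = i \sqrt{7}$ ($P = \sqrt{-2 - 5} = \sqrt{-7} = i \sqrt{7} \approx 2.6458 i$)
$r = -496 + i \sqrt{7}$ ($r = i \sqrt{7} - 496 = -496 + i \sqrt{7} \approx -496.0 + 2.6458 i$)
$r \left(1220 + s{\left(0 \right)}\right) = \left(-496 + i \sqrt{7}\right) \left(1220 + 7 \cdot 0\right) = \left(-496 + i \sqrt{7}\right) \left(1220 + 0\right) = \left(-496 + i \sqrt{7}\right) 1220 = -605120 + 1220 i \sqrt{7}$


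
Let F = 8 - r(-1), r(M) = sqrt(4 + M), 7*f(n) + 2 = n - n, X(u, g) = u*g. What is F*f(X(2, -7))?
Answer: -16/7 + 2*sqrt(3)/7 ≈ -1.7908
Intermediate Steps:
X(u, g) = g*u
f(n) = -2/7 (f(n) = -2/7 + (n - n)/7 = -2/7 + (1/7)*0 = -2/7 + 0 = -2/7)
F = 8 - sqrt(3) (F = 8 - sqrt(4 - 1) = 8 - sqrt(3) ≈ 6.2680)
F*f(X(2, -7)) = (8 - sqrt(3))*(-2/7) = -16/7 + 2*sqrt(3)/7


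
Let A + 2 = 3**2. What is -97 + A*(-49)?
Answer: -440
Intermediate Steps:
A = 7 (A = -2 + 3**2 = -2 + 9 = 7)
-97 + A*(-49) = -97 + 7*(-49) = -97 - 343 = -440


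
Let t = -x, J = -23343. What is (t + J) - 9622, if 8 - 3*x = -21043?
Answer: -39982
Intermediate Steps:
x = 7017 (x = 8/3 - ⅓*(-21043) = 8/3 + 21043/3 = 7017)
t = -7017 (t = -1*7017 = -7017)
(t + J) - 9622 = (-7017 - 23343) - 9622 = -30360 - 9622 = -39982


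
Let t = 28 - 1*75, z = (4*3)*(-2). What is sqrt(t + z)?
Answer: I*sqrt(71) ≈ 8.4261*I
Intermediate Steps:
z = -24 (z = 12*(-2) = -24)
t = -47 (t = 28 - 75 = -47)
sqrt(t + z) = sqrt(-47 - 24) = sqrt(-71) = I*sqrt(71)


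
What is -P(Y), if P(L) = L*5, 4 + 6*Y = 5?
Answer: -5/6 ≈ -0.83333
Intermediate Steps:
Y = 1/6 (Y = -2/3 + (1/6)*5 = -2/3 + 5/6 = 1/6 ≈ 0.16667)
P(L) = 5*L
-P(Y) = -5/6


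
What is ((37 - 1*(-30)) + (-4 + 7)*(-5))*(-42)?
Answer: -2184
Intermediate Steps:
((37 - 1*(-30)) + (-4 + 7)*(-5))*(-42) = ((37 + 30) + 3*(-5))*(-42) = (67 - 15)*(-42) = 52*(-42) = -2184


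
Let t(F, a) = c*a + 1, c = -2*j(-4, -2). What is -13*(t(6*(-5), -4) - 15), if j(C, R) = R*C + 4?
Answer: -1066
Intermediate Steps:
j(C, R) = 4 + C*R (j(C, R) = C*R + 4 = 4 + C*R)
c = -24 (c = -2*(4 - 4*(-2)) = -2*(4 + 8) = -2*12 = -24)
t(F, a) = 1 - 24*a (t(F, a) = -24*a + 1 = 1 - 24*a)
-13*(t(6*(-5), -4) - 15) = -13*((1 - 24*(-4)) - 15) = -13*((1 + 96) - 15) = -13*(97 - 15) = -13*82 = -1066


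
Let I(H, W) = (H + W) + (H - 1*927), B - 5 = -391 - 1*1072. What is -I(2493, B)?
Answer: -2601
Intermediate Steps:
B = -1458 (B = 5 + (-391 - 1*1072) = 5 + (-391 - 1072) = 5 - 1463 = -1458)
I(H, W) = -927 + W + 2*H (I(H, W) = (H + W) + (H - 927) = (H + W) + (-927 + H) = -927 + W + 2*H)
-I(2493, B) = -(-927 - 1458 + 2*2493) = -(-927 - 1458 + 4986) = -1*2601 = -2601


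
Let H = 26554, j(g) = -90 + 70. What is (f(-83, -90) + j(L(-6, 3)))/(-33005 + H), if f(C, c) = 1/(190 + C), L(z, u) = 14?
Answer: 2139/690257 ≈ 0.0030988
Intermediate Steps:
j(g) = -20
(f(-83, -90) + j(L(-6, 3)))/(-33005 + H) = (1/(190 - 83) - 20)/(-33005 + 26554) = (1/107 - 20)/(-6451) = (1/107 - 20)*(-1/6451) = -2139/107*(-1/6451) = 2139/690257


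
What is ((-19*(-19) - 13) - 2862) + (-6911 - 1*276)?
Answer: -9701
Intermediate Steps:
((-19*(-19) - 13) - 2862) + (-6911 - 1*276) = ((361 - 13) - 2862) + (-6911 - 276) = (348 - 2862) - 7187 = -2514 - 7187 = -9701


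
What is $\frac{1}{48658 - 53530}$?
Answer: $- \frac{1}{4872} \approx -0.00020525$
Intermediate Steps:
$\frac{1}{48658 - 53530} = \frac{1}{-4872} = - \frac{1}{4872}$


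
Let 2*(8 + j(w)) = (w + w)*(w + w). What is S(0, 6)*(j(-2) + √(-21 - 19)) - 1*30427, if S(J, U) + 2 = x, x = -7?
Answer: -30427 - 18*I*√10 ≈ -30427.0 - 56.921*I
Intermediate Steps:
j(w) = -8 + 2*w² (j(w) = -8 + ((w + w)*(w + w))/2 = -8 + ((2*w)*(2*w))/2 = -8 + (4*w²)/2 = -8 + 2*w²)
S(J, U) = -9 (S(J, U) = -2 - 7 = -9)
S(0, 6)*(j(-2) + √(-21 - 19)) - 1*30427 = -9*((-8 + 2*(-2)²) + √(-21 - 19)) - 1*30427 = -9*((-8 + 2*4) + √(-40)) - 30427 = -9*((-8 + 8) + 2*I*√10) - 30427 = -9*(0 + 2*I*√10) - 30427 = -18*I*√10 - 30427 = -30427 - 18*I*√10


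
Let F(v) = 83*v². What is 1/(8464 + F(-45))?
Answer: 1/176539 ≈ 5.6645e-6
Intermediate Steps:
1/(8464 + F(-45)) = 1/(8464 + 83*(-45)²) = 1/(8464 + 83*2025) = 1/(8464 + 168075) = 1/176539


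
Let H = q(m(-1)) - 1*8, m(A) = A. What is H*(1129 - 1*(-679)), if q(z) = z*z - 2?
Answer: -16272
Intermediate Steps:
q(z) = -2 + z² (q(z) = z² - 2 = -2 + z²)
H = -9 (H = (-2 + (-1)²) - 1*8 = (-2 + 1) - 8 = -1 - 8 = -9)
H*(1129 - 1*(-679)) = -9*(1129 - 1*(-679)) = -9*(1129 + 679) = -9*1808 = -16272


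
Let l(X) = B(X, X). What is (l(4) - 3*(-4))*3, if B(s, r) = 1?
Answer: 39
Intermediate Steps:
l(X) = 1
(l(4) - 3*(-4))*3 = (1 - 3*(-4))*3 = (1 + 12)*3 = 13*3 = 39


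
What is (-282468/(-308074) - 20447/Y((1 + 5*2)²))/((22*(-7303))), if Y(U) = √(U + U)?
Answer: -70617/12374254321 + 20447*√2/3534652 ≈ 0.0081751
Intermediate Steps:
Y(U) = √2*√U (Y(U) = √(2*U) = √2*√U)
(-282468/(-308074) - 20447/Y((1 + 5*2)²))/((22*(-7303))) = (-282468/(-308074) - 20447*√2/22)/((22*(-7303))) = (-282468*(-1/308074) - 20447*√2/22)/(-160666) = (141234/154037 - 20447*√2/22)*(-1/160666) = -70617/12374254321 + 20447*√2/3534652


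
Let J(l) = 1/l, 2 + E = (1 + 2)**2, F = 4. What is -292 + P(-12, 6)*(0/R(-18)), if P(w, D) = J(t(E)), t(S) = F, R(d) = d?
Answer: -292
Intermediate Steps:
E = 7 (E = -2 + (1 + 2)**2 = -2 + 3**2 = -2 + 9 = 7)
t(S) = 4
P(w, D) = 1/4
-292 + P(-12, 6)*(0/R(-18)) = -292 + (0/(-18))/4 = -292 + (0*(-1/18))/4 = -292 + (1/4)*0 = -292 + 0 = -292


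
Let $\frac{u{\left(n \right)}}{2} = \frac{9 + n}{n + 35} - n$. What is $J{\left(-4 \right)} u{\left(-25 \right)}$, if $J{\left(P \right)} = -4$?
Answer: $- \frac{936}{5} \approx -187.2$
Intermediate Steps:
$u{\left(n \right)} = - 2 n + \frac{2 \left(9 + n\right)}{35 + n}$ ($u{\left(n \right)} = 2 \left(\frac{9 + n}{n + 35} - n\right) = 2 \left(\frac{9 + n}{35 + n} - n\right) = 2 \left(- n + \frac{9 + n}{35 + n}\right) = - 2 n + \frac{2 \left(9 + n\right)}{35 + n}$)
$J{\left(-4 \right)} u{\left(-25 \right)} = - 4 \frac{2 \left(9 - \left(-25\right)^{2} - -850\right)}{35 - 25} = - 4 \frac{2 \left(9 - 625 + 850\right)}{10} = - 4 \cdot 2 \cdot \frac{1}{10} \left(9 - 625 + 850\right) = - 4 \cdot 2 \cdot \frac{1}{10} \cdot 234 = \left(-4\right) \frac{234}{5} = - \frac{936}{5}$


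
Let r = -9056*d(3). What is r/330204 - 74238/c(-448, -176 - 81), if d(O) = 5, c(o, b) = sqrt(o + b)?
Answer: -11320/82551 + 24746*I*sqrt(705)/235 ≈ -0.13713 + 2796.0*I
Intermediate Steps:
c(o, b) = sqrt(b + o)
r = -45280 (r = -9056*5 = -45280)
r/330204 - 74238/c(-448, -176 - 81) = -45280/330204 - 74238/sqrt((-176 - 81) - 448) = -45280*1/330204 - 74238/sqrt(-257 - 448) = -11320/82551 - 74238*(-I*sqrt(705)/705) = -11320/82551 - (-24746)*I*sqrt(705)/235 = -11320/82551 + 24746*I*sqrt(705)/235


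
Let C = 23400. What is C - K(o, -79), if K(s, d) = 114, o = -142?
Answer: 23286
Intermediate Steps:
C - K(o, -79) = 23400 - 1*114 = 23400 - 114 = 23286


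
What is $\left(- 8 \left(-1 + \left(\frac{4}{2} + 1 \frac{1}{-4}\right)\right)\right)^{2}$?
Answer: $36$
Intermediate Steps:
$\left(- 8 \left(-1 + \left(\frac{4}{2} + 1 \frac{1}{-4}\right)\right)\right)^{2} = \left(- 8 \left(-1 + \left(4 \cdot \frac{1}{2} + 1 \left(- \frac{1}{4}\right)\right)\right)\right)^{2} = \left(- 8 \left(-1 + \left(2 - \frac{1}{4}\right)\right)\right)^{2} = \left(- 8 \left(-1 + \frac{7}{4}\right)\right)^{2} = \left(\left(-8\right) \frac{3}{4}\right)^{2} = \left(-6\right)^{2} = 36$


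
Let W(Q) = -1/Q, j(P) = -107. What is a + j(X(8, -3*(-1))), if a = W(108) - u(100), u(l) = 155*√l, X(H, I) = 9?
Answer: -178957/108 ≈ -1657.0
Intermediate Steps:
a = -167401/108 (a = -1/108 - 155*√100 = -1*1/108 - 155*10 = -1/108 - 1*1550 = -1/108 - 1550 = -167401/108 ≈ -1550.0)
a + j(X(8, -3*(-1))) = -167401/108 - 107 = -178957/108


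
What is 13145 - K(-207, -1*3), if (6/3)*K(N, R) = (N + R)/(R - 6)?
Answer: 39400/3 ≈ 13133.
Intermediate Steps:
K(N, R) = (N + R)/(2*(-6 + R)) (K(N, R) = ((N + R)/(R - 6))/2 = ((N + R)/(-6 + R))/2 = (N + R)/(2*(-6 + R)))
13145 - K(-207, -1*3) = 13145 - (-207 - 1*3)/(2*(-6 - 1*3)) = 13145 - (-207 - 3)/(2*(-6 - 3)) = 13145 - (-210)/(2*(-9)) = 13145 - (-1)*(-210)/(2*9) = 13145 - 1*35/3 = 13145 - 35/3 = 39400/3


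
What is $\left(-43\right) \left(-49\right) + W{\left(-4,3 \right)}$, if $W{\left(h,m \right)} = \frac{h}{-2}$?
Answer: $2109$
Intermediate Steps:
$W{\left(h,m \right)} = - \frac{h}{2}$ ($W{\left(h,m \right)} = h \left(- \frac{1}{2}\right) = - \frac{h}{2}$)
$\left(-43\right) \left(-49\right) + W{\left(-4,3 \right)} = \left(-43\right) \left(-49\right) - -2 = 2107 + 2 = 2109$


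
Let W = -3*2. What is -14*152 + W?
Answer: -2134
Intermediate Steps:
W = -6
-14*152 + W = -14*152 - 6 = -2128 - 6 = -2134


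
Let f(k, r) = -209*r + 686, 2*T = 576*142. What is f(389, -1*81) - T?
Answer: -23281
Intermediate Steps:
T = 40896 (T = (576*142)/2 = (½)*81792 = 40896)
f(k, r) = 686 - 209*r
f(389, -1*81) - T = (686 - (-209)*81) - 1*40896 = (686 - 209*(-81)) - 40896 = (686 + 16929) - 40896 = 17615 - 40896 = -23281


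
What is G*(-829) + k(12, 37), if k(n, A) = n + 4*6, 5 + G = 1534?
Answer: -1267505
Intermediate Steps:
G = 1529 (G = -5 + 1534 = 1529)
k(n, A) = 24 + n (k(n, A) = n + 24 = 24 + n)
G*(-829) + k(12, 37) = 1529*(-829) + (24 + 12) = -1267541 + 36 = -1267505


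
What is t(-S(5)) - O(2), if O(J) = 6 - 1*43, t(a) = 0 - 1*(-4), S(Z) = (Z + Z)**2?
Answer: 41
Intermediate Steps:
S(Z) = 4*Z**2 (S(Z) = (2*Z)**2 = 4*Z**2)
t(a) = 4 (t(a) = 0 + 4 = 4)
O(J) = -37 (O(J) = 6 - 43 = -37)
t(-S(5)) - O(2) = 4 - 1*(-37) = 4 + 37 = 41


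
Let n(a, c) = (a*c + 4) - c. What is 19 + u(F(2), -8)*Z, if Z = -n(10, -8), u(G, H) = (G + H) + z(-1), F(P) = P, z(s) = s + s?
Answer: -525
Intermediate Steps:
z(s) = 2*s
u(G, H) = -2 + G + H (u(G, H) = (G + H) + 2*(-1) = (G + H) - 2 = -2 + G + H)
n(a, c) = 4 - c + a*c (n(a, c) = (4 + a*c) - c = 4 - c + a*c)
Z = 68 (Z = -(4 - 1*(-8) + 10*(-8)) = -(4 + 8 - 80) = -1*(-68) = 68)
19 + u(F(2), -8)*Z = 19 + (-2 + 2 - 8)*68 = 19 - 8*68 = 19 - 544 = -525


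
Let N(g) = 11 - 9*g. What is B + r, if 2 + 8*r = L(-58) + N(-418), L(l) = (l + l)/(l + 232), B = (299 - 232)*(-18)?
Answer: -17633/24 ≈ -734.71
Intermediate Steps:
B = -1206 (B = 67*(-18) = -1206)
L(l) = 2*l/(232 + l) (L(l) = (2*l)/(232 + l) = 2*l/(232 + l))
r = 11311/24 (r = -1/4 + (2*(-58)/(232 - 58) + (11 - 9*(-418)))/8 = -1/4 + (2*(-58)/174 + (11 + 3762))/8 = -1/4 + (2*(-58)*(1/174) + 3773)/8 = -1/4 + (-2/3 + 3773)/8 = -1/4 + (1/8)*(11317/3) = -1/4 + 11317/24 = 11311/24 ≈ 471.29)
B + r = -1206 + 11311/24 = -17633/24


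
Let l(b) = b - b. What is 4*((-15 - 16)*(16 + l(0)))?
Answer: -1984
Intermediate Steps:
l(b) = 0
4*((-15 - 16)*(16 + l(0))) = 4*((-15 - 16)*(16 + 0)) = 4*(-31*16) = 4*(-496) = -1984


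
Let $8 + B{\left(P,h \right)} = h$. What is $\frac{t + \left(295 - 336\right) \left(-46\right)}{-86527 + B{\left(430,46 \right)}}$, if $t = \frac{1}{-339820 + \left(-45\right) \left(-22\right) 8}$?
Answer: $- \frac{625963399}{28705699100} \approx -0.021806$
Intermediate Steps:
$B{\left(P,h \right)} = -8 + h$
$t = - \frac{1}{331900}$ ($t = \frac{1}{-339820 + 990 \cdot 8} = \frac{1}{-339820 + 7920} = \frac{1}{-331900} = - \frac{1}{331900} \approx -3.013 \cdot 10^{-6}$)
$\frac{t + \left(295 - 336\right) \left(-46\right)}{-86527 + B{\left(430,46 \right)}} = \frac{- \frac{1}{331900} + \left(295 - 336\right) \left(-46\right)}{-86527 + \left(-8 + 46\right)} = \frac{- \frac{1}{331900} - -1886}{-86527 + 38} = \frac{- \frac{1}{331900} + 1886}{-86489} = \frac{625963399}{331900} \left(- \frac{1}{86489}\right) = - \frac{625963399}{28705699100}$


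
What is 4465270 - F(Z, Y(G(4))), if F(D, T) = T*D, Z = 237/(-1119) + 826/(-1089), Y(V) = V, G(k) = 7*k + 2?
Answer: 604597034020/135399 ≈ 4.4653e+6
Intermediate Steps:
G(k) = 2 + 7*k
Z = -394129/406197 (Z = 237*(-1/1119) + 826*(-1/1089) = -79/373 - 826/1089 = -394129/406197 ≈ -0.97029)
F(D, T) = D*T
4465270 - F(Z, Y(G(4))) = 4465270 - (-394129)*(2 + 7*4)/406197 = 4465270 - (-394129)*(2 + 28)/406197 = 4465270 - (-394129)*30/406197 = 4465270 - 1*(-3941290/135399) = 4465270 + 3941290/135399 = 604597034020/135399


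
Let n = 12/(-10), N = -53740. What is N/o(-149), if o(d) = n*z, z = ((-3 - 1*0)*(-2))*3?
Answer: 67175/27 ≈ 2488.0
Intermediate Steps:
n = -6/5 (n = 12*(-⅒) = -6/5 ≈ -1.2000)
z = 18 (z = ((-3 + 0)*(-2))*3 = -3*(-2)*3 = 6*3 = 18)
o(d) = -108/5 (o(d) = -6/5*18 = -108/5)
N/o(-149) = -53740/(-108/5) = -53740*(-5/108) = 67175/27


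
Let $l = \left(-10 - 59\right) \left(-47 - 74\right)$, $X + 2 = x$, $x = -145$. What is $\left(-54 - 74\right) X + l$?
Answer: $27165$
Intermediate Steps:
$X = -147$ ($X = -2 - 145 = -147$)
$l = 8349$ ($l = \left(-69\right) \left(-121\right) = 8349$)
$\left(-54 - 74\right) X + l = \left(-54 - 74\right) \left(-147\right) + 8349 = \left(-128\right) \left(-147\right) + 8349 = 18816 + 8349 = 27165$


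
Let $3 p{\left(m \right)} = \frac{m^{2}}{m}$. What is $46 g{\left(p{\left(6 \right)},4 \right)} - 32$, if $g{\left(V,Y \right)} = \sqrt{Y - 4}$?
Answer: $-32$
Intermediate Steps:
$p{\left(m \right)} = \frac{m}{3}$ ($p{\left(m \right)} = \frac{m^{2} \frac{1}{m}}{3} = \frac{m}{3}$)
$g{\left(V,Y \right)} = \sqrt{-4 + Y}$
$46 g{\left(p{\left(6 \right)},4 \right)} - 32 = 46 \sqrt{-4 + 4} - 32 = 46 \sqrt{0} - 32 = 46 \cdot 0 - 32 = 0 - 32 = -32$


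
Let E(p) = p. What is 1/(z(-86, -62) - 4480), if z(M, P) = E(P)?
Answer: -1/4542 ≈ -0.00022017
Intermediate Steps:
z(M, P) = P
1/(z(-86, -62) - 4480) = 1/(-62 - 4480) = 1/(-4542) = -1/4542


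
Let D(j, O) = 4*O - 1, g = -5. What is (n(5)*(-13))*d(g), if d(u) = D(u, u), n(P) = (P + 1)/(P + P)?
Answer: 819/5 ≈ 163.80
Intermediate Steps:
n(P) = (1 + P)/(2*P) (n(P) = (1 + P)/((2*P)) = (1 + P)*(1/(2*P)) = (1 + P)/(2*P))
D(j, O) = -1 + 4*O
d(u) = -1 + 4*u
(n(5)*(-13))*d(g) = (((½)*(1 + 5)/5)*(-13))*(-1 + 4*(-5)) = (((½)*(⅕)*6)*(-13))*(-1 - 20) = ((⅗)*(-13))*(-21) = -39/5*(-21) = 819/5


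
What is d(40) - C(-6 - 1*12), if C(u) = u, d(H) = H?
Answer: 58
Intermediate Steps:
d(40) - C(-6 - 1*12) = 40 - (-6 - 1*12) = 40 - (-6 - 12) = 40 - 1*(-18) = 40 + 18 = 58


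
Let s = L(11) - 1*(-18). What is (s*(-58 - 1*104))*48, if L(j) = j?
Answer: -225504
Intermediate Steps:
s = 29 (s = 11 - 1*(-18) = 11 + 18 = 29)
(s*(-58 - 1*104))*48 = (29*(-58 - 1*104))*48 = (29*(-58 - 104))*48 = (29*(-162))*48 = -4698*48 = -225504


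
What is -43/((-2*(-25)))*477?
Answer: -20511/50 ≈ -410.22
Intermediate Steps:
-43/((-2*(-25)))*477 = -43/50*477 = -20511/50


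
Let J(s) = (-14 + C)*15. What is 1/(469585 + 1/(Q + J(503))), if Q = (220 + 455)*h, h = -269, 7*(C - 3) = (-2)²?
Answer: 1272120/597368470193 ≈ 2.1295e-6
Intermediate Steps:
C = 25/7 (C = 3 + (⅐)*(-2)² = 3 + (⅐)*4 = 3 + 4/7 = 25/7 ≈ 3.5714)
Q = -181575 (Q = (220 + 455)*(-269) = 675*(-269) = -181575)
J(s) = -1095/7 (J(s) = (-14 + 25/7)*15 = -73/7*15 = -1095/7)
1/(469585 + 1/(Q + J(503))) = 1/(469585 + 1/(-181575 - 1095/7)) = 1/(469585 + 1/(-1272120/7)) = 1/(469585 - 7/1272120) = 1/(597368470193/1272120) = 1272120/597368470193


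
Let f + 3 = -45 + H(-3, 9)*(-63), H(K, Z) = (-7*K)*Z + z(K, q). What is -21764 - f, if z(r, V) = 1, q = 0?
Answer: -9746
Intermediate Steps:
H(K, Z) = 1 - 7*K*Z (H(K, Z) = (-7*K)*Z + 1 = -7*K*Z + 1 = 1 - 7*K*Z)
f = -12018 (f = -3 + (-45 + (1 - 7*(-3)*9)*(-63)) = -3 + (-45 + (1 + 189)*(-63)) = -3 + (-45 + 190*(-63)) = -3 + (-45 - 11970) = -3 - 12015 = -12018)
-21764 - f = -21764 - 1*(-12018) = -21764 + 12018 = -9746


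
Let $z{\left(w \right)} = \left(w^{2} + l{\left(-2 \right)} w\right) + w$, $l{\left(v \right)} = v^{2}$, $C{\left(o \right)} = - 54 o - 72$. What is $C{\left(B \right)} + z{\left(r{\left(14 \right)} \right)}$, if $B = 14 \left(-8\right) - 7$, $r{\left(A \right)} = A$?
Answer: $6620$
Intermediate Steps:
$B = -119$ ($B = -112 - 7 = -119$)
$C{\left(o \right)} = -72 - 54 o$
$z{\left(w \right)} = w^{2} + 5 w$ ($z{\left(w \right)} = \left(w^{2} + \left(-2\right)^{2} w\right) + w = \left(w^{2} + 4 w\right) + w = w^{2} + 5 w$)
$C{\left(B \right)} + z{\left(r{\left(14 \right)} \right)} = \left(-72 - -6426\right) + 14 \left(5 + 14\right) = \left(-72 + 6426\right) + 14 \cdot 19 = 6354 + 266 = 6620$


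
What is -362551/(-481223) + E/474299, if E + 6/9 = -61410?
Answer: 427216054511/684730763031 ≈ 0.62392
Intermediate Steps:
E = -184232/3 (E = -2/3 - 61410 = -184232/3 ≈ -61411.)
-362551/(-481223) + E/474299 = -362551/(-481223) - 184232/3/474299 = -362551*(-1/481223) - 184232/3*1/474299 = 362551/481223 - 184232/1422897 = 427216054511/684730763031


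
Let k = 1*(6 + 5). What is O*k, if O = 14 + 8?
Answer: 242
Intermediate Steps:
O = 22
k = 11 (k = 1*11 = 11)
O*k = 22*11 = 242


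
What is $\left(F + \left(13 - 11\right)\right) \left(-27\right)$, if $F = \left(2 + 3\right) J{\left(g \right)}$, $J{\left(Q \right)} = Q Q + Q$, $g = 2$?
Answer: $-864$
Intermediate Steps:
$J{\left(Q \right)} = Q + Q^{2}$ ($J{\left(Q \right)} = Q^{2} + Q = Q + Q^{2}$)
$F = 30$ ($F = \left(2 + 3\right) 2 \left(1 + 2\right) = 5 \cdot 2 \cdot 3 = 5 \cdot 6 = 30$)
$\left(F + \left(13 - 11\right)\right) \left(-27\right) = \left(30 + \left(13 - 11\right)\right) \left(-27\right) = \left(30 + 2\right) \left(-27\right) = 32 \left(-27\right) = -864$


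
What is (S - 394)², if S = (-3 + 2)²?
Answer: 154449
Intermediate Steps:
S = 1 (S = (-1)² = 1)
(S - 394)² = (1 - 394)² = (-393)² = 154449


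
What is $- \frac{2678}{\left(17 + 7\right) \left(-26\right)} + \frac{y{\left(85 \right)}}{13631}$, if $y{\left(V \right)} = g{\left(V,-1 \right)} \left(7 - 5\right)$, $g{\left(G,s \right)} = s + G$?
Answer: $\frac{1408025}{327144} \approx 4.304$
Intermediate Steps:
$g{\left(G,s \right)} = G + s$
$y{\left(V \right)} = -2 + 2 V$ ($y{\left(V \right)} = \left(V - 1\right) \left(7 - 5\right) = \left(-1 + V\right) 2 = -2 + 2 V$)
$- \frac{2678}{\left(17 + 7\right) \left(-26\right)} + \frac{y{\left(85 \right)}}{13631} = - \frac{2678}{\left(17 + 7\right) \left(-26\right)} + \frac{-2 + 2 \cdot 85}{13631} = - \frac{2678}{24 \left(-26\right)} + \left(-2 + 170\right) \frac{1}{13631} = - \frac{2678}{-624} + 168 \cdot \frac{1}{13631} = \left(-2678\right) \left(- \frac{1}{624}\right) + \frac{168}{13631} = \frac{103}{24} + \frac{168}{13631} = \frac{1408025}{327144}$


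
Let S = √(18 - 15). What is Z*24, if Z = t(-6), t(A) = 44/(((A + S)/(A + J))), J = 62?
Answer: -10752 - 1792*√3 ≈ -13856.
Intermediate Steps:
S = √3 ≈ 1.7320
t(A) = 44*(62 + A)/(A + √3) (t(A) = 44/(((A + √3)/(A + 62))) = 44/(((A + √3)/(62 + A))) = 44*((62 + A)/(A + √3)) = 44*(62 + A)/(A + √3))
Z = 2464/(-6 + √3) (Z = 44*(62 - 6)/(-6 + √3) = 44*56/(-6 + √3) = 2464/(-6 + √3) ≈ -577.33)
Z*24 = (-448 - 224*√3/3)*24 = -10752 - 1792*√3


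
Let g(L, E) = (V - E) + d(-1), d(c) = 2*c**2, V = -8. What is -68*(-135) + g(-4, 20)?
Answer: 9154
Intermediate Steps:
g(L, E) = -6 - E (g(L, E) = (-8 - E) + 2*(-1)**2 = (-8 - E) + 2*1 = (-8 - E) + 2 = -6 - E)
-68*(-135) + g(-4, 20) = -68*(-135) + (-6 - 1*20) = 9180 + (-6 - 20) = 9180 - 26 = 9154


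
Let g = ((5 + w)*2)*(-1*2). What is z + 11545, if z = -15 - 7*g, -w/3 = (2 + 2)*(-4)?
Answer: 13014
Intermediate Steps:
w = 48 (w = -3*(2 + 2)*(-4) = -12*(-4) = -3*(-16) = 48)
g = -212 (g = ((5 + 48)*2)*(-1*2) = (53*2)*(-2) = 106*(-2) = -212)
z = 1469 (z = -15 - 7*(-212) = -15 + 1484 = 1469)
z + 11545 = 1469 + 11545 = 13014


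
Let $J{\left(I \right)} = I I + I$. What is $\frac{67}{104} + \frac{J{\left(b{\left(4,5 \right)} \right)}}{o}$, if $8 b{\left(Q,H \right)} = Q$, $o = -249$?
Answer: $\frac{5535}{8632} \approx 0.64122$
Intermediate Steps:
$b{\left(Q,H \right)} = \frac{Q}{8}$
$J{\left(I \right)} = I + I^{2}$ ($J{\left(I \right)} = I^{2} + I = I + I^{2}$)
$\frac{67}{104} + \frac{J{\left(b{\left(4,5 \right)} \right)}}{o} = \frac{67}{104} + \frac{\frac{1}{8} \cdot 4 \left(1 + \frac{1}{8} \cdot 4\right)}{-249} = 67 \cdot \frac{1}{104} + \frac{1 + \frac{1}{2}}{2} \left(- \frac{1}{249}\right) = \frac{67}{104} + \frac{1}{2} \cdot \frac{3}{2} \left(- \frac{1}{249}\right) = \frac{67}{104} + \frac{3}{4} \left(- \frac{1}{249}\right) = \frac{67}{104} - \frac{1}{332} = \frac{5535}{8632}$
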